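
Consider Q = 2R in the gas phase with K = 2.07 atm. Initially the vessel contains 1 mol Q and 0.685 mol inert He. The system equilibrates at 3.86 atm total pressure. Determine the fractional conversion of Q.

X = 0.408

Basis: 1 mol Q initially; let X = conversion of Q. Extent ξ = X.
Species balance: n_Q = 1 − X; n_R = 2X; n_I = 0.685 (inert).
Total moles n_T = 1.69 + X.
y_i = n_i/n_T, p_i = y_i·P. K = p_R^2 / (p_Q).
Substituting and setting equal to 2.07 atm gives a polynomial in X; the root in (0,1) is X = 0.408.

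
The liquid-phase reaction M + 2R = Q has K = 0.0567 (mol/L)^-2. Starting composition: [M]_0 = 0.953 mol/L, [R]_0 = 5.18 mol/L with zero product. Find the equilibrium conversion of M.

X = 0.503

Let X = conversion of M; extent ξ = 0.953·X mol/L.
Concentrations: [M] = 0.953 − 0.953X; [R] = 5.18 − 1.91X; [Q] = 0.953X.
K = [Q] / ([M] [R]^2).
Setting equal to 0.0567 and solving for X on (0,1) gives X = 0.503.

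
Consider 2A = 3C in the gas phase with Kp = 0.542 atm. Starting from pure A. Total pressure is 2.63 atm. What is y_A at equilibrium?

Take 1 mol A as basis and let X be its fractional conversion, so ξ = 0.5X.
At extent ξ: n_A = 1 − X; n_C = 1.5X.
Total moles n_T = 1 + 0.5X.
y_i = n_i/n_T, p_i = y_i·P. Kp = p_C^3 / (p_A^2).
Equating to 0.542 atm and solving on 0 < X < 1: X = 0.320.
Then n_A = 0.68, n_T = 1.16, so y_A = 0.586.

y_A = 0.586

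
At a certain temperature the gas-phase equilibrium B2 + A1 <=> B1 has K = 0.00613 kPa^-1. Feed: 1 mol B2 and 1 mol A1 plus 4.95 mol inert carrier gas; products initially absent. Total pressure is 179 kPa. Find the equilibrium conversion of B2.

Let X = conversion of B2 (basis 1 mol B2); extent of reaction ξ = X.
At extent ξ: n_B2 = 1 − X; n_A1 = 1 − X; n_B1 = X; n_I = 4.95 (inert).
n_T = Σnᵢ = 6.95 − X.
Mole fractions y_i = n_i/n_T; K = p_B1 / (p_B2 p_A1) with p_i = y_i·P.
Equating to 0.00613 kPa^-1 and solving on 0 < X < 1: X = 0.123.

X = 0.123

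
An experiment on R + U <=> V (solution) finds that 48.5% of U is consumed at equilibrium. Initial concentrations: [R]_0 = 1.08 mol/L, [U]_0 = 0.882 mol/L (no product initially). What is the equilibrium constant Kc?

Kc = 1.44 L/mol

Let X = conversion of U.
Concentrations: [R] = 1.08 − 0.882X; [U] = 0.882 − 0.882X; [V] = 0.882X.
At X = 0.485: [R] = 0.652, [U] = 0.454, [V] = 0.428.
Kc = [V] / ([R] [U]) = 1.44 L/mol.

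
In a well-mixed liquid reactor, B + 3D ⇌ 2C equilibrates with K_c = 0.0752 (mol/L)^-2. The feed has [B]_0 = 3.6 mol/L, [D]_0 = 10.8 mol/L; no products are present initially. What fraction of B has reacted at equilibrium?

Let X = conversion of B; extent ξ = 3.6·X mol/L.
Concentrations: [B] = 3.6 − 3.6X; [D] = 10.8 − 10.8X; [C] = 7.2X.
K_c = [C]^2 / ([B] [D]^3).
Equating to 0.0752 (mol/L)^-2: the physical root is X = 0.541.

X = 0.541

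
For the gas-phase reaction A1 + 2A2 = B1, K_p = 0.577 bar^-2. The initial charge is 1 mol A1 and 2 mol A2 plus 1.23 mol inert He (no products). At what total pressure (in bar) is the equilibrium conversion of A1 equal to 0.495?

Let X = conversion of A1 (basis 1 mol A1); extent of reaction ξ = X.
Species balance: n_A1 = 1 − X; n_A2 = 2 − 2X; n_B1 = X; n_I = 1.23 (inert).
n_T = Σnᵢ = 4.23 − 2X.
K_p = p_B1 / (p_A1 p_A2^2) with p_i = (n_i/n_T)·P.
At X = 0.495: the mole-fraction product g(X) = Π y_i^ν_i = 10.09. Since K_p = g(X)·P^{-2}, P = (g/K_p)^(1/2) = (10.09/0.577)^(1/2) = 4.18 bar.

P = 4.18 bar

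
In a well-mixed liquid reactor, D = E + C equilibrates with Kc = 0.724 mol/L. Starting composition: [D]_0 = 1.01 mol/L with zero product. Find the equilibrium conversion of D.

X = 0.561

Let X = conversion of D; extent ξ = 1.01·X mol/L.
Concentrations: [D] = 1.01 − 1.01X; [E] = 1.01X; [C] = 1.01X.
Kc = [E] [C] / ([D]).
Setting equal to 0.724 and solving for X on (0,1) gives X = 0.561.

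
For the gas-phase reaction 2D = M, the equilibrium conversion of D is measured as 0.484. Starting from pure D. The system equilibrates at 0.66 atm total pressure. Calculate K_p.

Take 1 mol D as basis and let X be its fractional conversion, so ξ = 0.5X.
Mole table: n_D = 1 − X; n_M = 0.5X.
Summing: n_T = 1 − 0.5X.
At X = 0.484: n_D = 0.516, n_M = 0.242, n_T = 0.758.
p_i = (n_i/n_T)·P. K_p = p_M / (p_D^2) = 1.04 atm^-1.

K_p = 1.04 atm^-1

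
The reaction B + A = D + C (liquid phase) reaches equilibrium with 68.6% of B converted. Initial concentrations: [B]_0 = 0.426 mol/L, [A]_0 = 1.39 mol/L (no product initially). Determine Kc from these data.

Kc = 0.582

Let X = conversion of B.
Concentrations: [B] = 0.426 − 0.426X; [A] = 1.39 − 0.426X; [D] = 0.426X; [C] = 0.426X.
At X = 0.686: [B] = 0.134, [A] = 1.1, [D] = 0.292, [C] = 0.292.
Kc = [D] [C] / ([B] [A]) = 0.582.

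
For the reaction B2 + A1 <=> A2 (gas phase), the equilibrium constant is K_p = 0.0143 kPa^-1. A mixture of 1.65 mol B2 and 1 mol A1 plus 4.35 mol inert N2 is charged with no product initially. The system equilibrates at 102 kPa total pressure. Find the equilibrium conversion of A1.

Let X = conversion of A1 (basis 1 mol A1); extent of reaction ξ = X.
At extent ξ: n_B2 = 1.65 − X; n_A1 = 1 − X; n_A2 = X; n_I = 4.35 (inert).
Summing: n_T = 7 − X.
y_i = n_i/n_T, p_i = y_i·P. K_p = p_A2 / (p_B2 p_A1).
This yields a degree-2 equation in X; solving on (0,1), X = 0.234.

X = 0.234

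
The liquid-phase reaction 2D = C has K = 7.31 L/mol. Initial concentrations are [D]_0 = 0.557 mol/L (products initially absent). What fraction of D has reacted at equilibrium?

Let X = conversion of D; extent ξ = 0.557X/2 mol/L.
Concentrations: [D] = 0.557 − 0.557X; [C] = 0.279X.
K = [C] / ([D]^2).
Setting equal to 7.31 and solving for X on (0,1) gives X = 0.706.

X = 0.706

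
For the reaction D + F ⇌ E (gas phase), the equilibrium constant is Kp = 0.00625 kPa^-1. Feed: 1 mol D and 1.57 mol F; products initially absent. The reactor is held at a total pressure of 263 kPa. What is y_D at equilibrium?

y_D = 0.255

Take 1 mol D as basis and let X be its fractional conversion, so ξ = X.
Mole table: n_D = 1 − X; n_F = 1.57 − X; n_E = X.
Total moles n_T = 2.57 − X.
With p_i = (n_i/n_T)P, Kp = p_E / (p_D p_F).
Equating to 0.00625 kPa^-1 and solving on 0 < X < 1: X = 0.463.
Then n_D = 0.537, n_T = 2.11, so y_D = 0.255.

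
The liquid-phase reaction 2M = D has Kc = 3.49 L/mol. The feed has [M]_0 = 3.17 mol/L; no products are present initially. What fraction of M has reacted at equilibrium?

X = 0.809

Let X = conversion of M; extent ξ = 3.17X/2 mol/L.
Concentrations: [M] = 3.17 − 3.17X; [D] = 1.58X.
Kc = [D] / ([M]^2).
Solving Kc = 3.49 for X ∈ (0,1): X = 0.809.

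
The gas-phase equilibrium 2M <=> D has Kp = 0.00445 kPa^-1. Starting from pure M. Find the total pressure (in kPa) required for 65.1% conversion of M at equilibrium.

Basis: 1 mol M initially; let X = conversion of M. Extent ξ = 0.5X.
Mole table: n_M = 1 − X; n_D = 0.5X.
Total moles n_T = 1 − 0.5X.
Kp = p_D / (p_M^2) with p_i = (n_i/n_T)·P.
At X = 0.651: the mole-fraction product g(X) = Π y_i^ν_i = 1.803. Since Kp = g(X)·P^{-1}, P = (g/Kp)^(1/1) = (1.803/0.00445)^(1/1) = 405 kPa.

P = 405 kPa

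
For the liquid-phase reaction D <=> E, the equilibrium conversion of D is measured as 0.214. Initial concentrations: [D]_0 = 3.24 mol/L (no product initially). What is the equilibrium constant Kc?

Kc = 0.272

Let X = conversion of D.
Concentrations: [D] = 3.24 − 3.24X; [E] = 3.24X.
At X = 0.214: [D] = 2.55, [E] = 0.693.
Kc = [E] / ([D]) = 0.272.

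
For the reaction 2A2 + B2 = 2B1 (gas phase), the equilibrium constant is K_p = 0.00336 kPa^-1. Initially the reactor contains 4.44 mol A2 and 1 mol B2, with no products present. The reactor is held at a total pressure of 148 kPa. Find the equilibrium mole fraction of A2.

Take 1 mol B2 as basis and let X be its fractional conversion, so ξ = X.
Mole table: n_A2 = 4.44 − 2X; n_B2 = 1 − X; n_B1 = 2X.
Summing: n_T = 5.44 − X.
y_i = n_i/n_T, p_i = y_i·P. K_p = p_B1^2 / (p_A2^2 p_B2).
Equating to 0.00336 kPa^-1 and solving on 0 < X < 1: X = 0.427.
Then n_A2 = 3.59, n_T = 5.01, so y_A2 = 0.715.

y_A2 = 0.715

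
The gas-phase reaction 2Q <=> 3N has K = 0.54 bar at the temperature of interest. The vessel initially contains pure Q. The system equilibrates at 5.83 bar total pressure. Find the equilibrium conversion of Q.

X = 0.258

Let X = conversion of Q (basis 1 mol Q); extent of reaction ξ = 0.5X.
Species balance: n_Q = 1 − X; n_N = 1.5X.
Summing: n_T = 1 + 0.5X.
With p_i = (n_i/n_T)P, K = p_N^3 / (p_Q^2).
This yields a degree-3 equation in X; solving on (0,1), X = 0.258.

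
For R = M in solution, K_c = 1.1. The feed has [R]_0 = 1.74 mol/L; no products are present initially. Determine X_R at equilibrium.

Let X = conversion of R; extent ξ = 1.74·X mol/L.
Concentrations: [R] = 1.74 − 1.74X; [M] = 1.74X.
K_c = [M] / ([R]).
Equating to 1.1: the physical root is X = 0.524.

X = 0.524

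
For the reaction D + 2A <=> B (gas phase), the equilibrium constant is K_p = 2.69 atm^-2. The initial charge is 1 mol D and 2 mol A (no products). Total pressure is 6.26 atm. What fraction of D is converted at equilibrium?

X = 0.849

Take 1 mol D as basis and let X be its fractional conversion, so ξ = X.
Moles: n_D = 1 − X; n_A = 2 − 2X; n_B = X.
Summing: n_T = 3 − 2X.
Mole fractions y_i = n_i/n_T; K_p = p_B / (p_D p_A^2) with p_i = y_i·P.
Equating to 2.69 atm^-2 and solving on 0 < X < 1: X = 0.849.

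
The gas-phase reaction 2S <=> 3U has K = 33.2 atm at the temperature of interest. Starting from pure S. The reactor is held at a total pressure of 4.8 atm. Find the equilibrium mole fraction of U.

y_U = 0.752

Let X = conversion of S (basis 1 mol S); extent of reaction ξ = 0.5X.
Species balance: n_S = 1 − X; n_U = 1.5X.
Summing: n_T = 1 + 0.5X.
y_i = n_i/n_T, p_i = y_i·P. K = p_U^3 / (p_S^2).
Equating to 33.2 atm and solving on 0 < X < 1: X = 0.669.
Then n_U = 1, n_T = 1.33, so y_U = 0.752.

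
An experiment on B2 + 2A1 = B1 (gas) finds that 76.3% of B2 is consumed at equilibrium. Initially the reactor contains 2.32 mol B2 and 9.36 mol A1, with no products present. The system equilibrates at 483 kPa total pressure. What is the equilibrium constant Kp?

Take 2.32 mol B2 as basis and let X be its fractional conversion, so ξ = 2.32X.
Mole table: n_B2 = 2.32 − 2.32X; n_A1 = 9.36 − 4.64X; n_B1 = 2.32X.
Summing: n_T = 11.7 − 4.64X.
At X = 0.763: n_B2 = 0.55, n_A1 = 5.82, n_B1 = 1.77, n_T = 8.14.
p_i = (n_i/n_T)·P. Kp = p_B1 / (p_B2 p_A1^2) = 2.7e-05 kPa^-2.

Kp = 2.7e-05 kPa^-2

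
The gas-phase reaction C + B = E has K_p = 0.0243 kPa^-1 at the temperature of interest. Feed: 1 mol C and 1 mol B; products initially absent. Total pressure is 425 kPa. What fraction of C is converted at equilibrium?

X = 0.703

Let X = conversion of C (basis 1 mol C); extent of reaction ξ = X.
Species balance: n_C = 1 − X; n_B = 1 − X; n_E = X.
Summing: n_T = 2 − X.
Mole fractions y_i = n_i/n_T; K_p = p_E / (p_C p_B) with p_i = y_i·P.
Setting this equal to 0.0243 kPa^-1 and taking the physical root (0 < X < 1) gives X = 0.703.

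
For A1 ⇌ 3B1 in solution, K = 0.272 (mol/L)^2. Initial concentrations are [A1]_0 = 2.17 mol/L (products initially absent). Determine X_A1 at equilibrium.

Let X = conversion of A1; extent ξ = 2.17·X mol/L.
Concentrations: [A1] = 2.17 − 2.17X; [B1] = 6.51X.
K = [B1]^3 / ([A1]).
This equals 0.272 at X = 0.123 (the root in 0 < X < 1).

X = 0.123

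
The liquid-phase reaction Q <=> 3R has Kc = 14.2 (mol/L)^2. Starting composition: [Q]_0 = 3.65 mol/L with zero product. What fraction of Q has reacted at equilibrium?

X = 0.302

Let X = conversion of Q; extent ξ = 3.65·X mol/L.
Concentrations: [Q] = 3.65 − 3.65X; [R] = 10.9X.
Kc = [R]^3 / ([Q]).
This equals 14.2 at X = 0.302 (the root in 0 < X < 1).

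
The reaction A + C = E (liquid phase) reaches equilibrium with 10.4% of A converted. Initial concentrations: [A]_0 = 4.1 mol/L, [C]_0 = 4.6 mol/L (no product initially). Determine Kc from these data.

Let X = conversion of A.
Concentrations: [A] = 4.1 − 4.1X; [C] = 4.6 − 4.1X; [E] = 4.1X.
At X = 0.104: [A] = 3.67, [C] = 4.17, [E] = 0.426.
Kc = [E] / ([A] [C]) = 0.0278 L/mol.

Kc = 0.0278 L/mol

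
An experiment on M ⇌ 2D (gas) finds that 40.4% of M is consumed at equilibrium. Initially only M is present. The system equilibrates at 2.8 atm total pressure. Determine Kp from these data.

Kp = 2.18 atm

Let X = conversion of M (basis 1 mol M); extent of reaction ξ = X.
Mole table: n_M = 1 − X; n_D = 2X.
n_T = Σnᵢ = 1 + X.
At X = 0.404: n_M = 0.596, n_D = 0.808, n_T = 1.4.
p_i = (n_i/n_T)·P. Kp = p_D^2 / (p_M) = 2.18 atm.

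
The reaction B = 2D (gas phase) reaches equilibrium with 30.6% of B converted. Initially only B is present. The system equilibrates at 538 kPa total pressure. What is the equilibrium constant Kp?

Kp = 222 kPa

Let X = conversion of B (basis 1 mol B); extent of reaction ξ = X.
Species balance: n_B = 1 − X; n_D = 2X.
n_T = Σnᵢ = 1 + X.
At X = 0.306: n_B = 0.694, n_D = 0.612, n_T = 1.31.
p_i = (n_i/n_T)·P. Kp = p_D^2 / (p_B) = 222 kPa.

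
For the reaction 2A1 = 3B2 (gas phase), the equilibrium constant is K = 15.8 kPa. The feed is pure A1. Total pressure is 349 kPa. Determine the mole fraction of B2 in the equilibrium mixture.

y_B2 = 0.285

Take 1 mol A1 as basis and let X be its fractional conversion, so ξ = 0.5X.
Moles: n_A1 = 1 − X; n_B2 = 1.5X.
Total moles n_T = 1 + 0.5X.
y_i = n_i/n_T, p_i = y_i·P. K = p_B2^3 / (p_A1^2).
Equating to 15.8 kPa and solving on 0 < X < 1: X = 0.210.
Then n_B2 = 0.315, n_T = 1.1, so y_B2 = 0.285.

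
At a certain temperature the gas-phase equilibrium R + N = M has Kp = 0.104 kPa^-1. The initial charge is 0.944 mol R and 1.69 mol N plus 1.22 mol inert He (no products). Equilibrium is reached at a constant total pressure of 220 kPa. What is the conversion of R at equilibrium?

Let X = conversion of R (basis 0.944 mol R); extent of reaction ξ = 0.944X.
Moles: n_R = 0.944 − 0.944X; n_N = 1.69 − 0.944X; n_M = 0.944X; n_I = 1.22 (inert).
Summing: n_T = 3.85 − 0.944X.
y_i = n_i/n_T, p_i = y_i·P. Kp = p_M / (p_R p_N).
Substituting and setting equal to 0.104 kPa^-1 gives a polynomial in X; the root in (0,1) is X = 0.868.

X = 0.868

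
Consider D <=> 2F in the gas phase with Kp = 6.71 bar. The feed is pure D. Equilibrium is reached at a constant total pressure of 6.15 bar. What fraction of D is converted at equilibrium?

Take 1 mol D as basis and let X be its fractional conversion, so ξ = X.
Species balance: n_D = 1 − X; n_F = 2X.
Total moles n_T = 1 + X.
With p_i = (n_i/n_T)P, Kp = p_F^2 / (p_D).
Substituting and setting equal to 6.71 bar gives a polynomial in X; the root in (0,1) is X = 0.463.

X = 0.463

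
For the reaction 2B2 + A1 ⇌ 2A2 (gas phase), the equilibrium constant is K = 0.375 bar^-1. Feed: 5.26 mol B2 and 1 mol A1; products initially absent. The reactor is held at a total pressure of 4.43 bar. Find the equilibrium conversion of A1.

Take 1 mol A1 as basis and let X be its fractional conversion, so ξ = X.
Species balance: n_B2 = 5.26 − 2X; n_A1 = 1 − X; n_A2 = 2X.
Summing: n_T = 6.26 − X.
With p_i = (n_i/n_T)P, K = p_A2^2 / (p_B2^2 p_A1).
Equating to 0.375 bar^-1 and solving on 0 < X < 1: X = 0.644.

X = 0.644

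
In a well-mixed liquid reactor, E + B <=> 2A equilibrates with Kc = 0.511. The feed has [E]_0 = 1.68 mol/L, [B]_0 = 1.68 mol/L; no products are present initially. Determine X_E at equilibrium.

Let X = conversion of E; extent ξ = 1.68·X mol/L.
Concentrations: [E] = 1.68 − 1.68X; [B] = 1.68 − 1.68X; [A] = 3.36X.
Kc = [A]^2 / ([E] [B]).
Equating to 0.511: the physical root is X = 0.263.

X = 0.263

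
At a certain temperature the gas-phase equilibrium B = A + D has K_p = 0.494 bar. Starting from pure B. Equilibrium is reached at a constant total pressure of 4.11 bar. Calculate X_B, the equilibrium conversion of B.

Basis: 1 mol B initially; let X = conversion of B. Extent ξ = X.
Species balance: n_B = 1 − X; n_A = X; n_D = X.
n_T = Σnᵢ = 1 + X.
Mole fractions y_i = n_i/n_T; K_p = p_A p_D / (p_B) with p_i = y_i·P.
Setting this equal to 0.494 bar and taking the physical root (0 < X < 1) gives X = 0.328.

X = 0.328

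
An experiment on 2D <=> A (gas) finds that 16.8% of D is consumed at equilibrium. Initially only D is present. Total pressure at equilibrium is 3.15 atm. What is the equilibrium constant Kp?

Basis: 1 mol D initially; let X = conversion of D. Extent ξ = 0.5X.
Mole table: n_D = 1 − X; n_A = 0.5X.
n_T = Σnᵢ = 1 − 0.5X.
At X = 0.168: n_D = 0.832, n_A = 0.084, n_T = 0.916.
p_i = (n_i/n_T)·P. Kp = p_A / (p_D^2) = 0.0353 atm^-1.

Kp = 0.0353 atm^-1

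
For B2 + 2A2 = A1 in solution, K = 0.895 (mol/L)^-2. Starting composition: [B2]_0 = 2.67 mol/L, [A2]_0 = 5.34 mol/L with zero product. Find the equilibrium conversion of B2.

X = 0.699

Let X = conversion of B2; extent ξ = 2.67·X mol/L.
Concentrations: [B2] = 2.67 − 2.67X; [A2] = 5.34 − 5.34X; [A1] = 2.67X.
K = [A1] / ([B2] [A2]^2).
Solving K = 0.895 for X ∈ (0,1): X = 0.699.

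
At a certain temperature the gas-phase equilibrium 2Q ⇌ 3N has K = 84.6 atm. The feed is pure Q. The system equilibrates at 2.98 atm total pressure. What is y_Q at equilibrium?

y_Q = 0.148

Basis: 1 mol Q initially; let X = conversion of Q. Extent ξ = 0.5X.
Mole table: n_Q = 1 − X; n_N = 1.5X.
n_T = Σnᵢ = 1 + 0.5X.
Mole fractions y_i = n_i/n_T; K = p_N^3 / (p_Q^2) with p_i = y_i·P.
Equating to 84.6 atm and solving on 0 < X < 1: X = 0.794.
Then n_Q = 0.206, n_T = 1.4, so y_Q = 0.148.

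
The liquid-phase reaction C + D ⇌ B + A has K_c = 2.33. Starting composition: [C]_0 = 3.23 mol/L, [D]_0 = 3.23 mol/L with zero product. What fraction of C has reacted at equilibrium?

Let X = conversion of C; extent ξ = 3.23·X mol/L.
Concentrations: [C] = 3.23 − 3.23X; [D] = 3.23 − 3.23X; [B] = 3.23X; [A] = 3.23X.
K_c = [B] [A] / ([C] [D]).
Equating to 2.33: the physical root is X = 0.604.

X = 0.604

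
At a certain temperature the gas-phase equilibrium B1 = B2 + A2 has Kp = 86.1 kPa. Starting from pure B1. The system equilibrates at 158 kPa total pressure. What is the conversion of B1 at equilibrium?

Let X = conversion of B1 (basis 1 mol B1); extent of reaction ξ = X.
Mole table: n_B1 = 1 − X; n_B2 = X; n_A2 = X.
Summing: n_T = 1 + X.
With p_i = (n_i/n_T)P, Kp = p_B2 p_A2 / (p_B1).
Setting this equal to 86.1 kPa and taking the physical root (0 < X < 1) gives X = 0.594.

X = 0.594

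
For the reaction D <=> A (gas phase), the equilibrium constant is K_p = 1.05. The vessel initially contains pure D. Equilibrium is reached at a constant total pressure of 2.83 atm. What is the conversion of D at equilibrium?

X = 0.512

Take 1 mol D as basis and let X be its fractional conversion, so ξ = X.
Mole table: n_D = 1 − X; n_A = X.
Since Δν = 0, n_T = 1 throughout.
With p_i = (n_i/n_T)P, K_p = p_A / (p_D).
Substituting and setting equal to 1.05 gives a polynomial in X; the root in (0,1) is X = 0.512.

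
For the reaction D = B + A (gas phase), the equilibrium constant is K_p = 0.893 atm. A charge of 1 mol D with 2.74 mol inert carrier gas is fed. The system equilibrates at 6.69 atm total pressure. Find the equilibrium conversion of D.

Take 1 mol D as basis and let X be its fractional conversion, so ξ = X.
Moles: n_D = 1 − X; n_B = X; n_A = X; n_I = 2.74 (inert).
Summing: n_T = 3.74 + X.
Mole fractions y_i = n_i/n_T; K_p = p_B p_A / (p_D) with p_i = y_i·P.
This yields a degree-2 equation in X; solving on (0,1), X = 0.522.

X = 0.522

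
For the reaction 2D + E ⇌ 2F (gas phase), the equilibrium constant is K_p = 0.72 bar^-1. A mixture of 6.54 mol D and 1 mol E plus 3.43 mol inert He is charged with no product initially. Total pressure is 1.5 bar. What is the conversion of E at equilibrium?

X = 0.570

Take 1 mol E as basis and let X be its fractional conversion, so ξ = X.
Species balance: n_D = 6.54 − 2X; n_E = 1 − X; n_F = 2X; n_I = 3.43 (inert).
Summing: n_T = 11 − X.
y_i = n_i/n_T, p_i = y_i·P. K_p = p_F^2 / (p_D^2 p_E).
Substituting and setting equal to 0.72 bar^-1 gives a polynomial in X; the root in (0,1) is X = 0.570.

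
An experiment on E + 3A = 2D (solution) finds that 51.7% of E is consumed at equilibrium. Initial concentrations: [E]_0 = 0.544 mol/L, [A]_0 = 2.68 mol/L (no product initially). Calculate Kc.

Kc = 0.194 (mol/L)^-2

Let X = conversion of E.
Concentrations: [E] = 0.544 − 0.544X; [A] = 2.68 − 1.63X; [D] = 1.09X.
At X = 0.517: [E] = 0.263, [A] = 1.84, [D] = 0.562.
Kc = [D]^2 / ([E] [A]^3) = 0.194 (mol/L)^-2.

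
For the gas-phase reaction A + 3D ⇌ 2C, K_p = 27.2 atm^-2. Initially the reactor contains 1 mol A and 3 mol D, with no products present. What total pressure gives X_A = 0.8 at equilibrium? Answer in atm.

Take 1 mol A as basis and let X be its fractional conversion, so ξ = X.
Species balance: n_A = 1 − X; n_D = 3 − 3X; n_C = 2X.
n_T = Σnᵢ = 4 − 2X.
K_p = p_C^2 / (p_A p_D^3) with p_i = (n_i/n_T)·P.
At X = 0.8: the mole-fraction product g(X) = Π y_i^ν_i = 341.3. Since K_p = g(X)·P^{-2}, P = (g/K_p)^(1/2) = (341.3/27.2)^(1/2) = 3.54 atm.

P = 3.54 atm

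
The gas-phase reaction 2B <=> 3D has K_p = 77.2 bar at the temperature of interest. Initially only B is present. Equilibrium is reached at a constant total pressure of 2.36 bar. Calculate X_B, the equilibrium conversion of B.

X = 0.804

Take 1 mol B as basis and let X be its fractional conversion, so ξ = 0.5X.
Species balance: n_B = 1 − X; n_D = 1.5X.
n_T = Σnᵢ = 1 + 0.5X.
With p_i = (n_i/n_T)P, K_p = p_D^3 / (p_B^2).
This yields a degree-3 equation in X; solving on (0,1), X = 0.804.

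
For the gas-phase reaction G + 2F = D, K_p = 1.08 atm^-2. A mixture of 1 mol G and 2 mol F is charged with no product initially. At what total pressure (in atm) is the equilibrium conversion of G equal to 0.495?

P = 1.9 atm

Let X = conversion of G (basis 1 mol G); extent of reaction ξ = X.
At extent ξ: n_G = 1 − X; n_F = 2 − 2X; n_D = X.
n_T = Σnᵢ = 3 − 2X.
K_p = p_D / (p_G p_F^2) with p_i = (n_i/n_T)·P.
At X = 0.495: the mole-fraction product g(X) = Π y_i^ν_i = 3.882. Since K_p = g(X)·P^{-2}, P = (g/K_p)^(1/2) = (3.882/1.08)^(1/2) = 1.9 atm.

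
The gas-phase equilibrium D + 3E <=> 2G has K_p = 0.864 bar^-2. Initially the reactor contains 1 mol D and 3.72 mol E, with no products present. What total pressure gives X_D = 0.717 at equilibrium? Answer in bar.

P = 4.85 bar

Basis: 1 mol D initially; let X = conversion of D. Extent ξ = X.
Species balance: n_D = 1 − X; n_E = 3.72 − 3X; n_G = 2X.
Total moles n_T = 4.72 − 2X.
K_p = p_G^2 / (p_D p_E^3) with p_i = (n_i/n_T)·P.
At X = 0.717: the mole-fraction product g(X) = Π y_i^ν_i = 20.31. Since K_p = g(X)·P^{-2}, P = (g/K_p)^(1/2) = (20.31/0.864)^(1/2) = 4.85 bar.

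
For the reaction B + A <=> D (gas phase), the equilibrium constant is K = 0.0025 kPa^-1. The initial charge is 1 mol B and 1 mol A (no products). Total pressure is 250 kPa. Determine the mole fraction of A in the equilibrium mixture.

y_A = 0.440

Basis: 1 mol B initially; let X = conversion of B. Extent ξ = X.
Moles: n_B = 1 − X; n_A = 1 − X; n_D = X.
Total moles n_T = 2 − X.
With p_i = (n_i/n_T)P, K = p_D / (p_B p_A).
Equating to 0.0025 kPa^-1 and solving on 0 < X < 1: X = 0.216.
Then n_A = 0.784, n_T = 1.78, so y_A = 0.440.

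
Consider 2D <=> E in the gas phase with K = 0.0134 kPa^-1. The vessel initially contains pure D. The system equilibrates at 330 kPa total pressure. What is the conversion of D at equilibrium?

Basis: 1 mol D initially; let X = conversion of D. Extent ξ = 0.5X.
Species balance: n_D = 1 − X; n_E = 0.5X.
Summing: n_T = 1 − 0.5X.
With p_i = (n_i/n_T)P, K = p_E / (p_D^2).
This yields a degree-2 equation in X; solving on (0,1), X = 0.769.

X = 0.769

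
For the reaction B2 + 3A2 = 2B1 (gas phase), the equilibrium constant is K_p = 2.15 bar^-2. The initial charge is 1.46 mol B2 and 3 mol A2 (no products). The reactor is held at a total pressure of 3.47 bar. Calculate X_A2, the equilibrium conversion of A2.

X = 0.680

Let X = conversion of A2 (basis 3 mol A2); extent of reaction ξ = X.
Species balance: n_B2 = 1.46 − X; n_A2 = 3 − 3X; n_B1 = 2X.
Summing: n_T = 4.46 − 2X.
y_i = n_i/n_T, p_i = y_i·P. K_p = p_B1^2 / (p_B2 p_A2^3).
This yields a degree-4 equation in X; solving on (0,1), X = 0.680.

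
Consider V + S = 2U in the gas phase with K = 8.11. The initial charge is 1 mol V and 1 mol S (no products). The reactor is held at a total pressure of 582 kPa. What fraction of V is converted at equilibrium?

Take 1 mol V as basis and let X be its fractional conversion, so ξ = X.
Species balance: n_V = 1 − X; n_S = 1 − X; n_U = 2X.
Total moles n_T = 2 (Δν = 0, constant).
y_i = n_i/n_T, p_i = y_i·P. K = p_U^2 / (p_V p_S).
Setting this equal to 8.11 and taking the physical root (0 < X < 1) gives X = 0.587.

X = 0.587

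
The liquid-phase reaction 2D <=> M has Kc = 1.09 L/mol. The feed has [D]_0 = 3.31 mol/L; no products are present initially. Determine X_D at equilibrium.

Let X = conversion of D; extent ξ = 3.31X/2 mol/L.
Concentrations: [D] = 3.31 − 3.31X; [M] = 1.66X.
Kc = [M] / ([D]^2).
Equating to 1.09 L/mol: the physical root is X = 0.691.

X = 0.691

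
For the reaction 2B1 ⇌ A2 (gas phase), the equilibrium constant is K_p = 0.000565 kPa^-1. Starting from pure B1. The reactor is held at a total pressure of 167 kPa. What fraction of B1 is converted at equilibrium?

X = 0.148

Let X = conversion of B1 (basis 1 mol B1); extent of reaction ξ = 0.5X.
Moles: n_B1 = 1 − X; n_A2 = 0.5X.
Total moles n_T = 1 − 0.5X.
Mole fractions y_i = n_i/n_T; K_p = p_A2 / (p_B1^2) with p_i = y_i·P.
Substituting and setting equal to 0.000565 kPa^-1 gives a polynomial in X; the root in (0,1) is X = 0.148.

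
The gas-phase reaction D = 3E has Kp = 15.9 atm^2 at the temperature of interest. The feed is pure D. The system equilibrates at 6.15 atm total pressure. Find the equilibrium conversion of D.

Let X = conversion of D (basis 1 mol D); extent of reaction ξ = X.
Species balance: n_D = 1 − X; n_E = 3X.
Total moles n_T = 1 + 2X.
Mole fractions y_i = n_i/n_T; Kp = p_E^3 / (p_D) with p_i = y_i·P.
Substituting and setting equal to 15.9 atm^2 gives a polynomial in X; the root in (0,1) is X = 0.304.

X = 0.304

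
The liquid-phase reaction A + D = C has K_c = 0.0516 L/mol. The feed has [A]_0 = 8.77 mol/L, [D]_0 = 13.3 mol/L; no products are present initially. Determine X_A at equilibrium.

Let X = conversion of A; extent ξ = 8.77·X mol/L.
Concentrations: [A] = 8.77 − 8.77X; [D] = 13.3 − 8.77X; [C] = 8.77X.
K_c = [C] / ([A] [D]).
Solving K_c = 0.0516 for X ∈ (0,1): X = 0.346.

X = 0.346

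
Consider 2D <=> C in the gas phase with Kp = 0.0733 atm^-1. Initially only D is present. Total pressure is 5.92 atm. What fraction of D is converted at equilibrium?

X = 0.395

Let X = conversion of D (basis 1 mol D); extent of reaction ξ = 0.5X.
Mole table: n_D = 1 − X; n_C = 0.5X.
n_T = Σnᵢ = 1 − 0.5X.
y_i = n_i/n_T, p_i = y_i·P. Kp = p_C / (p_D^2).
This yields a degree-2 equation in X; solving on (0,1), X = 0.395.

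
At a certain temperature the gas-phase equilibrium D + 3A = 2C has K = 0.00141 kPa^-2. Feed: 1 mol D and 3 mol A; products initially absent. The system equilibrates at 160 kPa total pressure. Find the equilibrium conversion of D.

Take 1 mol D as basis and let X be its fractional conversion, so ξ = X.
At extent ξ: n_D = 1 − X; n_A = 3 − 3X; n_C = 2X.
Summing: n_T = 4 − 2X.
y_i = n_i/n_T, p_i = y_i·P. K = p_C^2 / (p_D p_A^3).
Equating to 0.00141 kPa^-2 and solving on 0 < X < 1: X = 0.663.

X = 0.663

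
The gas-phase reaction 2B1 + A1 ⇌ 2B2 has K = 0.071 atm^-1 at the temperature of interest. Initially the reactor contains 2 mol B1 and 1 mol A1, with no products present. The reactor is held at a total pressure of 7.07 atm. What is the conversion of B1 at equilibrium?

Take 2 mol B1 as basis and let X be its fractional conversion, so ξ = X.
Moles: n_B1 = 2 − 2X; n_A1 = 1 − X; n_B2 = 2X.
Total moles n_T = 3 − X.
With p_i = (n_i/n_T)P, K = p_B2^2 / (p_B1^2 p_A1).
Equating to 0.071 atm^-1 and solving on 0 < X < 1: X = 0.268.

X = 0.268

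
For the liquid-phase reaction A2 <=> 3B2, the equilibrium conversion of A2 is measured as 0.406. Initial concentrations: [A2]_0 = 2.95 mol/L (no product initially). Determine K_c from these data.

K_c = 26.5 (mol/L)^2

Let X = conversion of A2.
Concentrations: [A2] = 2.95 − 2.95X; [B2] = 8.85X.
At X = 0.406: [A2] = 1.75, [B2] = 3.59.
K_c = [B2]^3 / ([A2]) = 26.5 (mol/L)^2.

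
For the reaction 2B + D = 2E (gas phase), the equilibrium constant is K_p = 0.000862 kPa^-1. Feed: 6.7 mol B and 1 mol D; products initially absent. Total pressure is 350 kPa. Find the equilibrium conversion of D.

Basis: 1 mol D initially; let X = conversion of D. Extent ξ = X.
At extent ξ: n_B = 6.7 − 2X; n_D = 1 − X; n_E = 2X.
Summing: n_T = 7.7 − X.
With p_i = (n_i/n_T)P, K_p = p_E^2 / (p_B^2 p_D).
Substituting and setting equal to 0.000862 kPa^-1 gives a polynomial in X; the root in (0,1) is X = 0.443.

X = 0.443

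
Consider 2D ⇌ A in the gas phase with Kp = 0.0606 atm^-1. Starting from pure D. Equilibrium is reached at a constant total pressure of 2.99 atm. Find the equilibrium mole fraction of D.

y_D = 0.865

Let X = conversion of D (basis 1 mol D); extent of reaction ξ = 0.5X.
At extent ξ: n_D = 1 − X; n_A = 0.5X.
n_T = Σnᵢ = 1 − 0.5X.
With p_i = (n_i/n_T)P, Kp = p_A / (p_D^2).
Setting this equal to 0.0606 atm^-1 and taking the physical root (0 < X < 1) gives X = 0.239.
Then n_D = 0.761, n_T = 0.881, so y_D = 0.865.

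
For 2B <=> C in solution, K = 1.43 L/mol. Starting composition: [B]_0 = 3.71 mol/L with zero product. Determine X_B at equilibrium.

Let X = conversion of B; extent ξ = 3.71X/2 mol/L.
Concentrations: [B] = 3.71 − 3.71X; [C] = 1.85X.
K = [C] / ([B]^2).
This equals 1.43 at X = 0.737 (the root in 0 < X < 1).

X = 0.737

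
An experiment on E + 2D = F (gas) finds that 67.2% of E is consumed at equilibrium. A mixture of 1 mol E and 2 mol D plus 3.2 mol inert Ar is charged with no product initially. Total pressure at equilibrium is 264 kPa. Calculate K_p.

Take 1 mol E as basis and let X be its fractional conversion, so ξ = X.
Moles: n_E = 1 − X; n_D = 2 − 2X; n_F = X; n_I = 3.2 (inert).
n_T = Σnᵢ = 6.2 − 2X.
At X = 0.672: n_E = 0.328, n_D = 0.656, n_F = 0.672, n_T = 4.86.
p_i = (n_i/n_T)·P. K_p = p_F / (p_E p_D^2) = 0.00161 kPa^-2.

K_p = 0.00161 kPa^-2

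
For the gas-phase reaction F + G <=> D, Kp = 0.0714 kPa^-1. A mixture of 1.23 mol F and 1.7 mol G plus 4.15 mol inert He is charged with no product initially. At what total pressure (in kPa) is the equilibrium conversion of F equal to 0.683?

P = 219 kPa

Take 1.23 mol F as basis and let X be its fractional conversion, so ξ = 1.23X.
Mole table: n_F = 1.23 − 1.23X; n_G = 1.7 − 1.23X; n_D = 1.23X; n_I = 4.15 (inert).
Total moles n_T = 7.08 − 1.23X.
Kp = p_D / (p_F p_G) with p_i = (n_i/n_T)·P.
At X = 0.683: the mole-fraction product g(X) = Π y_i^ν_i = 15.63. Since Kp = g(X)·P^{-1}, P = (g/Kp)^(1/1) = (15.63/0.0714)^(1/1) = 219 kPa.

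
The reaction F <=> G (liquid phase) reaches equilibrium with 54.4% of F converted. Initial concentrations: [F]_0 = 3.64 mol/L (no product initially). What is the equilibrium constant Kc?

Kc = 1.19

Let X = conversion of F.
Concentrations: [F] = 3.64 − 3.64X; [G] = 3.64X.
At X = 0.544: [F] = 1.66, [G] = 1.98.
Kc = [G] / ([F]) = 1.19.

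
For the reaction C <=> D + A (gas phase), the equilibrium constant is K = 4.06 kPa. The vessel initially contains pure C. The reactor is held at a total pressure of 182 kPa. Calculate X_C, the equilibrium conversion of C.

X = 0.148

Take 1 mol C as basis and let X be its fractional conversion, so ξ = X.
Species balance: n_C = 1 − X; n_D = X; n_A = X.
n_T = Σnᵢ = 1 + X.
With p_i = (n_i/n_T)P, K = p_D p_A / (p_C).
This yields a degree-2 equation in X; solving on (0,1), X = 0.148.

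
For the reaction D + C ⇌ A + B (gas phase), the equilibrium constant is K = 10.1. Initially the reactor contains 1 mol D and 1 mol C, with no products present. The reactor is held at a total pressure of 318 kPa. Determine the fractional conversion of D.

Let X = conversion of D (basis 1 mol D); extent of reaction ξ = X.
Moles: n_D = 1 − X; n_C = 1 − X; n_A = X; n_B = X.
Since Δν = 0, n_T = 2 throughout.
Mole fractions y_i = n_i/n_T; K = p_A p_B / (p_D p_C) with p_i = y_i·P.
This yields a degree-2 equation in X; solving on (0,1), X = 0.761.

X = 0.761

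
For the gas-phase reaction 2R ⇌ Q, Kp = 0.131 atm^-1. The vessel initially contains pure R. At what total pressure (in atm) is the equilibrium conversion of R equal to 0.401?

P = 3.41 atm

Let X = conversion of R (basis 1 mol R); extent of reaction ξ = 0.5X.
Moles: n_R = 1 − X; n_Q = 0.5X.
n_T = Σnᵢ = 1 − 0.5X.
Kp = p_Q / (p_R^2) with p_i = (n_i/n_T)·P.
At X = 0.401: the mole-fraction product g(X) = Π y_i^ν_i = 0.4468. Since Kp = g(X)·P^{-1}, P = (g/Kp)^(1/1) = (0.4468/0.131)^(1/1) = 3.41 atm.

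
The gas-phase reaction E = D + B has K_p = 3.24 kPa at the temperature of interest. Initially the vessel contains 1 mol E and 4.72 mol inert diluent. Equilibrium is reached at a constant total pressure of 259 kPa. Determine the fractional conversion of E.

X = 0.238

Basis: 1 mol E initially; let X = conversion of E. Extent ξ = X.
Moles: n_E = 1 − X; n_D = X; n_B = X; n_I = 4.72 (inert).
n_T = Σnᵢ = 5.72 + X.
y_i = n_i/n_T, p_i = y_i·P. K_p = p_D p_B / (p_E).
Substituting and setting equal to 3.24 kPa gives a polynomial in X; the root in (0,1) is X = 0.238.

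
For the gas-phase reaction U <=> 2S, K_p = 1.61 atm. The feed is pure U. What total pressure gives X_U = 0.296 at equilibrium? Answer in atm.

Basis: 1 mol U initially; let X = conversion of U. Extent ξ = X.
Species balance: n_U = 1 − X; n_S = 2X.
Summing: n_T = 1 + X.
K_p = p_S^2 / (p_U) with p_i = (n_i/n_T)·P.
At X = 0.296: the mole-fraction product g(X) = Π y_i^ν_i = 0.3841. Since K_p = g(X)·P^{1}, P = (K_p/g)^(1/1) = (1.61/0.3841)^(1/1) = 4.19 atm.

P = 4.19 atm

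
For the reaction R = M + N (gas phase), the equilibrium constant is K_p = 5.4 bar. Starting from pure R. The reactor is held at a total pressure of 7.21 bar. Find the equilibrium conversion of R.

Basis: 1 mol R initially; let X = conversion of R. Extent ξ = X.
Mole table: n_R = 1 − X; n_M = X; n_N = X.
Total moles n_T = 1 + X.
Mole fractions y_i = n_i/n_T; K_p = p_M p_N / (p_R) with p_i = y_i·P.
This yields a degree-2 equation in X; solving on (0,1), X = 0.654.

X = 0.654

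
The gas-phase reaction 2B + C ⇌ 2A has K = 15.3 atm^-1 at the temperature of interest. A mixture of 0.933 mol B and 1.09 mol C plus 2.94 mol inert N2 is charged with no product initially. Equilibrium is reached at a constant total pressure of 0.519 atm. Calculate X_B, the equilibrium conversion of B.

Basis: 0.933 mol B initially; let X = conversion of B. Extent ξ = 0.467X.
Mole table: n_B = 0.933 − 0.933X; n_C = 1.09 − 0.467X; n_A = 0.933X; n_I = 2.94 (inert).
n_T = Σnᵢ = 4.96 − 0.467X.
y_i = n_i/n_T, p_i = y_i·P. K = p_A^2 / (p_B^2 p_C).
Setting this equal to 15.3 atm^-1 and taking the physical root (0 < X < 1) gives X = 0.543.

X = 0.543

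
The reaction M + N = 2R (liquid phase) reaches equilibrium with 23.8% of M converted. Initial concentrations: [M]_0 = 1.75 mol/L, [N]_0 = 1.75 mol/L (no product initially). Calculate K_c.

K_c = 0.39

Let X = conversion of M.
Concentrations: [M] = 1.75 − 1.75X; [N] = 1.75 − 1.75X; [R] = 3.5X.
At X = 0.238: [M] = 1.33, [N] = 1.33, [R] = 0.833.
K_c = [R]^2 / ([M] [N]) = 0.39.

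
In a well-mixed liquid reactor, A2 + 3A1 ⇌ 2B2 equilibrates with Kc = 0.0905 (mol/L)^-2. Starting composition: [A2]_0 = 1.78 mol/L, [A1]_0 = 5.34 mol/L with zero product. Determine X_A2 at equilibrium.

X = 0.439

Let X = conversion of A2; extent ξ = 1.78·X mol/L.
Concentrations: [A2] = 1.78 − 1.78X; [A1] = 5.34 − 5.34X; [B2] = 3.56X.
Kc = [B2]^2 / ([A2] [A1]^3).
Setting equal to 0.0905 and solving for X on (0,1) gives X = 0.439.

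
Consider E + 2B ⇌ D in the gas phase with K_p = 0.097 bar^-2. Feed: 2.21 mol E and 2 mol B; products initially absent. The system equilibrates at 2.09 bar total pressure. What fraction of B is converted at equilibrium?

X = 0.162

Let X = conversion of B (basis 2 mol B); extent of reaction ξ = X.
At extent ξ: n_E = 2.21 − X; n_B = 2 − 2X; n_D = X.
n_T = Σnᵢ = 4.21 − 2X.
With p_i = (n_i/n_T)P, K_p = p_D / (p_E p_B^2).
Equating to 0.097 bar^-2 and solving on 0 < X < 1: X = 0.162.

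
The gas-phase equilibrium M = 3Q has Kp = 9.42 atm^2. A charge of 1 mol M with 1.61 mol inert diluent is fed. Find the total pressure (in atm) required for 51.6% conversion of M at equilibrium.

Take 1 mol M as basis and let X be its fractional conversion, so ξ = X.
Moles: n_M = 1 − X; n_Q = 3X; n_I = 1.61 (inert).
n_T = Σnᵢ = 2.61 + 2X.
Kp = p_Q^3 / (p_M) with p_i = (n_i/n_T)·P.
At X = 0.516: the mole-fraction product g(X) = Π y_i^ν_i = 0.5778. Since Kp = g(X)·P^{2}, P = (Kp/g)^(1/2) = (9.42/0.5778)^(1/2) = 4.04 atm.

P = 4.04 atm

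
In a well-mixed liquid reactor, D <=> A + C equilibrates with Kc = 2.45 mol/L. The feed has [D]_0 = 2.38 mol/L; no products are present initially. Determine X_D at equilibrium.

X = 0.623

Let X = conversion of D; extent ξ = 2.38·X mol/L.
Concentrations: [D] = 2.38 − 2.38X; [A] = 2.38X; [C] = 2.38X.
Kc = [A] [C] / ([D]).
Equating to 2.45 mol/L: the physical root is X = 0.623.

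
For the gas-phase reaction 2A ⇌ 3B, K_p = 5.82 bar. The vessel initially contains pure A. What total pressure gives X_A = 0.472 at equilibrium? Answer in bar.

P = 5.65 bar

Basis: 1 mol A initially; let X = conversion of A. Extent ξ = 0.5X.
At extent ξ: n_A = 1 − X; n_B = 1.5X.
n_T = Σnᵢ = 1 + 0.5X.
K_p = p_B^3 / (p_A^2) with p_i = (n_i/n_T)·P.
At X = 0.472: the mole-fraction product g(X) = Π y_i^ν_i = 1.03. Since K_p = g(X)·P^{1}, P = (K_p/g)^(1/1) = (5.82/1.03)^(1/1) = 5.65 bar.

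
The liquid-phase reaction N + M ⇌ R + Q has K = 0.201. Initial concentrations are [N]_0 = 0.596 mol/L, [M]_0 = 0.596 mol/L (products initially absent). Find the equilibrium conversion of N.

Let X = conversion of N; extent ξ = 0.596·X mol/L.
Concentrations: [N] = 0.596 − 0.596X; [M] = 0.596 − 0.596X; [R] = 0.596X; [Q] = 0.596X.
K = [R] [Q] / ([N] [M]).
Equating to 0.201: the physical root is X = 0.310.

X = 0.310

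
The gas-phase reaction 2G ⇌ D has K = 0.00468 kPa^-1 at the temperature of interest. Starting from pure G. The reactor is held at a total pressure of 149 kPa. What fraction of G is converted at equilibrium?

X = 0.486

Basis: 1 mol G initially; let X = conversion of G. Extent ξ = 0.5X.
Species balance: n_G = 1 − X; n_D = 0.5X.
n_T = Σnᵢ = 1 − 0.5X.
y_i = n_i/n_T, p_i = y_i·P. K = p_D / (p_G^2).
Setting this equal to 0.00468 kPa^-1 and taking the physical root (0 < X < 1) gives X = 0.486.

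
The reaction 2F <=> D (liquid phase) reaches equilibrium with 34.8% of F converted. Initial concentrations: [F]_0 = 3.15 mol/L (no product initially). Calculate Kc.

Let X = conversion of F.
Concentrations: [F] = 3.15 − 3.15X; [D] = 1.57X.
At X = 0.348: [F] = 2.05, [D] = 0.548.
Kc = [D] / ([F]^2) = 0.13 L/mol.

Kc = 0.13 L/mol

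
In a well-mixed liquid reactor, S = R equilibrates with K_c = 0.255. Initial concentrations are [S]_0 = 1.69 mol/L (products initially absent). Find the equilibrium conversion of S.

Let X = conversion of S; extent ξ = 1.69·X mol/L.
Concentrations: [S] = 1.69 − 1.69X; [R] = 1.69X.
K_c = [R] / ([S]).
Equating to 0.255: the physical root is X = 0.203.

X = 0.203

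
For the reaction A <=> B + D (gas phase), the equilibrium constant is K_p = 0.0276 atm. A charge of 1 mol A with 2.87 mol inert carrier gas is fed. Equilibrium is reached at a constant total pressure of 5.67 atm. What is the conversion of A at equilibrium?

Let X = conversion of A (basis 1 mol A); extent of reaction ξ = X.
Mole table: n_A = 1 − X; n_B = X; n_D = X; n_I = 2.87 (inert).
Total moles n_T = 3.87 + X.
Mole fractions y_i = n_i/n_T; K_p = p_B p_D / (p_A) with p_i = y_i·P.
Substituting and setting equal to 0.0276 atm gives a polynomial in X; the root in (0,1) is X = 0.130.

X = 0.130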